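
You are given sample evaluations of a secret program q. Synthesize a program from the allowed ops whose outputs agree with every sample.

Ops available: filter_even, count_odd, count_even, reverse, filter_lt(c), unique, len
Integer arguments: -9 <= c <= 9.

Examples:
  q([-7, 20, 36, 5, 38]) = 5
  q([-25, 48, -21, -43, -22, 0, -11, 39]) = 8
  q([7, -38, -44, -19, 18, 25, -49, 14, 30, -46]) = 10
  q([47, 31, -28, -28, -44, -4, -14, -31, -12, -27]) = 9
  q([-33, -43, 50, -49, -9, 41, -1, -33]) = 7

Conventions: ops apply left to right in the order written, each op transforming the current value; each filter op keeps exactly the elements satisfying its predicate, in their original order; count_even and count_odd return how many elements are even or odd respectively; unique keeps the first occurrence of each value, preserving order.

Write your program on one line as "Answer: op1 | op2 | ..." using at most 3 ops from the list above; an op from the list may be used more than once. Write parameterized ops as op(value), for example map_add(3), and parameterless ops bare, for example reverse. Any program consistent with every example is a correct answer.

reverse | unique | len

Check, running the answer program on each example:
  [-7, 20, 36, 5, 38] -> [38, 5, 36, 20, -7] -> [38, 5, 36, 20, -7] -> 5
  [-25, 48, -21, -43, -22, 0, -11, 39] -> [39, -11, 0, -22, -43, -21, 48, -25] -> [39, -11, 0, -22, -43, -21, 48, -25] -> 8
  [7, -38, -44, -19, 18, 25, -49, 14, 30, -46] -> [-46, 30, 14, -49, 25, 18, -19, -44, -38, 7] -> [-46, 30, 14, -49, 25, 18, -19, -44, -38, 7] -> 10
  [47, 31, -28, -28, -44, -4, -14, -31, -12, -27] -> [-27, -12, -31, -14, -4, -44, -28, -28, 31, 47] -> [-27, -12, -31, -14, -4, -44, -28, 31, 47] -> 9
  [-33, -43, 50, -49, -9, 41, -1, -33] -> [-33, -1, 41, -9, -49, 50, -43, -33] -> [-33, -1, 41, -9, -49, 50, -43] -> 7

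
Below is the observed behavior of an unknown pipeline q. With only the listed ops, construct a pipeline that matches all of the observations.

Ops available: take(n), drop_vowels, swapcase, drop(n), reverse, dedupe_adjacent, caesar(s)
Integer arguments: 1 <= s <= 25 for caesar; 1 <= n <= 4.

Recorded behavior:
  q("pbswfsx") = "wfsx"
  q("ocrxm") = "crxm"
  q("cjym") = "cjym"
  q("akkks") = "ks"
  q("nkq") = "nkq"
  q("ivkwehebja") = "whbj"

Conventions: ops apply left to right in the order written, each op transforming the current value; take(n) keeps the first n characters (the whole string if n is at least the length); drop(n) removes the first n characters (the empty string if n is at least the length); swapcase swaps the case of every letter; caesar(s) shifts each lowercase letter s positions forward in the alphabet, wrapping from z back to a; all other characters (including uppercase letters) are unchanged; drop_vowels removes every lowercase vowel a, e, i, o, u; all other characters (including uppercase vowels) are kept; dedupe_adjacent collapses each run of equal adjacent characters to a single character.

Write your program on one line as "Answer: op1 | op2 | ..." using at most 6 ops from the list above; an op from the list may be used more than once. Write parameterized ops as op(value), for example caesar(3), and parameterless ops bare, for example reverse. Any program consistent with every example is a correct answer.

drop_vowels | dedupe_adjacent | reverse | take(4) | reverse

Check, running the answer program on each example:
  "pbswfsx" -> "pbswfsx" -> "pbswfsx" -> "xsfwsbp" -> "xsfw" -> "wfsx"
  "ocrxm" -> "crxm" -> "crxm" -> "mxrc" -> "mxrc" -> "crxm"
  "cjym" -> "cjym" -> "cjym" -> "myjc" -> "myjc" -> "cjym"
  "akkks" -> "kkks" -> "ks" -> "sk" -> "sk" -> "ks"
  "nkq" -> "nkq" -> "nkq" -> "qkn" -> "qkn" -> "nkq"
  "ivkwehebja" -> "vkwhbj" -> "vkwhbj" -> "jbhwkv" -> "jbhw" -> "whbj"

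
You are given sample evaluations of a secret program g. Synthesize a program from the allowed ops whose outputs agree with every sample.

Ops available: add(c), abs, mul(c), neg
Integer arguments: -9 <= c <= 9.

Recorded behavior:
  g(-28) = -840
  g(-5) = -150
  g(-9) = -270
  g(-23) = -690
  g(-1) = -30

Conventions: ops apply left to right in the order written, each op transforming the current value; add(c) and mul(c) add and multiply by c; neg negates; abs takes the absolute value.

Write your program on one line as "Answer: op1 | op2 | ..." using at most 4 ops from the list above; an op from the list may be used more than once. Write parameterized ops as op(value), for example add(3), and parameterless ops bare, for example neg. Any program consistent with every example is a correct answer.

mul(-6) | mul(5) | neg

Check, running the answer program on each example:
  -28 -> 168 -> 840 -> -840
  -5 -> 30 -> 150 -> -150
  -9 -> 54 -> 270 -> -270
  -23 -> 138 -> 690 -> -690
  -1 -> 6 -> 30 -> -30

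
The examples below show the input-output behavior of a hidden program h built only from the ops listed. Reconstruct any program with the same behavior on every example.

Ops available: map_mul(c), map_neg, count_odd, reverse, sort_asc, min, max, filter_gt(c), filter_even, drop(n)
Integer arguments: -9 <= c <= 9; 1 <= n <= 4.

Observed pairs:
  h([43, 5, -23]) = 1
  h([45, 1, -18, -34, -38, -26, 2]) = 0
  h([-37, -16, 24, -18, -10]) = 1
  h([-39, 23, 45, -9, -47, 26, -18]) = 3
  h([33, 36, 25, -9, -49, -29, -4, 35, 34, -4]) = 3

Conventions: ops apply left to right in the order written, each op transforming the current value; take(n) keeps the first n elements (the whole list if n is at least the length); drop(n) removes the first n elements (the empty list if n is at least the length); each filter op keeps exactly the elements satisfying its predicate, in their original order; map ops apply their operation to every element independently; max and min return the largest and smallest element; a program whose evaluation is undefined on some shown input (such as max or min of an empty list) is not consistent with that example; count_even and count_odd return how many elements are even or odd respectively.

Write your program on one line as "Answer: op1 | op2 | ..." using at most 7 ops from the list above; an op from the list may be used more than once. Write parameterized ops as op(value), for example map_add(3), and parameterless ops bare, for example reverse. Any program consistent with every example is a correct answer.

map_neg | sort_asc | filter_gt(-3) | map_mul(9) | filter_gt(2) | count_odd

Check, running the answer program on each example:
  [43, 5, -23] -> [-43, -5, 23] -> [-43, -5, 23] -> [23] -> [207] -> [207] -> 1
  [45, 1, -18, -34, -38, -26, 2] -> [-45, -1, 18, 34, 38, 26, -2] -> [-45, -2, -1, 18, 26, 34, 38] -> [-2, -1, 18, 26, 34, 38] -> [-18, -9, 162, 234, 306, 342] -> [162, 234, 306, 342] -> 0
  [-37, -16, 24, -18, -10] -> [37, 16, -24, 18, 10] -> [-24, 10, 16, 18, 37] -> [10, 16, 18, 37] -> [90, 144, 162, 333] -> [90, 144, 162, 333] -> 1
  [-39, 23, 45, -9, -47, 26, -18] -> [39, -23, -45, 9, 47, -26, 18] -> [-45, -26, -23, 9, 18, 39, 47] -> [9, 18, 39, 47] -> [81, 162, 351, 423] -> [81, 162, 351, 423] -> 3
  [33, 36, 25, -9, -49, -29, -4, 35, 34, -4] -> [-33, -36, -25, 9, 49, 29, 4, -35, -34, 4] -> [-36, -35, -34, -33, -25, 4, 4, 9, 29, 49] -> [4, 4, 9, 29, 49] -> [36, 36, 81, 261, 441] -> [36, 36, 81, 261, 441] -> 3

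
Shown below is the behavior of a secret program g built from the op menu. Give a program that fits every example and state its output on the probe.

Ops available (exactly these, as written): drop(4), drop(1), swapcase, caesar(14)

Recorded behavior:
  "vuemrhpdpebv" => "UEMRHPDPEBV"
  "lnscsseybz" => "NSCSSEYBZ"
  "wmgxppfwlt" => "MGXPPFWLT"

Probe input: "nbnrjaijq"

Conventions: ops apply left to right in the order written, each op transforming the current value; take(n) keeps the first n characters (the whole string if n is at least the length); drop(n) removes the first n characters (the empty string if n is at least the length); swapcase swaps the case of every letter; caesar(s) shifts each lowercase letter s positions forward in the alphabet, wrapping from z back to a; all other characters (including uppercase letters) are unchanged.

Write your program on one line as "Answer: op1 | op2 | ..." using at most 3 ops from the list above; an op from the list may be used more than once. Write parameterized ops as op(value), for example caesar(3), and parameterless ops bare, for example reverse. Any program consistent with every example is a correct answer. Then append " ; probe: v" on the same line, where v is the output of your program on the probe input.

drop(1) | swapcase ; probe: "BNRJAIJQ"

Check, running the answer program on each example:
  "vuemrhpdpebv" -> "uemrhpdpebv" -> "UEMRHPDPEBV"
  "lnscsseybz" -> "nscsseybz" -> "NSCSSEYBZ"
  "wmgxppfwlt" -> "mgxppfwlt" -> "MGXPPFWLT"
  probe: "nbnrjaijq" -> "bnrjaijq" -> "BNRJAIJQ"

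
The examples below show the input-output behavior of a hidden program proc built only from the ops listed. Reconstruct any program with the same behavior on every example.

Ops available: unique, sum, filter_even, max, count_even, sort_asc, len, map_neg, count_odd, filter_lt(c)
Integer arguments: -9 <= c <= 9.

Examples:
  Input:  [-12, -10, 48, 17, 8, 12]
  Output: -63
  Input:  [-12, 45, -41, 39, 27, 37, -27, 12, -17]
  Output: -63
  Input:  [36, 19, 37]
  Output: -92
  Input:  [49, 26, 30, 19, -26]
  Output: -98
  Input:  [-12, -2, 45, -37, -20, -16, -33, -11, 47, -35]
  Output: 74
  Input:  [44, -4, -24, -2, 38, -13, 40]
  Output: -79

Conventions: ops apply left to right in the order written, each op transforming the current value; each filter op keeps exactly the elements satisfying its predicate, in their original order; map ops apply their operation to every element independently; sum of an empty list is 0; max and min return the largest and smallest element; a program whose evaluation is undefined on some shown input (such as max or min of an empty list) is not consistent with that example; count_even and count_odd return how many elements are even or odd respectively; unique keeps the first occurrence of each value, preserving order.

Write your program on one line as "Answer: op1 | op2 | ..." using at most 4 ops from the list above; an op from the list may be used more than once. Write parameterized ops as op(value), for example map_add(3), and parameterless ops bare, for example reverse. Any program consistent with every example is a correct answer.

sort_asc | map_neg | sum

Check, running the answer program on each example:
  [-12, -10, 48, 17, 8, 12] -> [-12, -10, 8, 12, 17, 48] -> [12, 10, -8, -12, -17, -48] -> -63
  [-12, 45, -41, 39, 27, 37, -27, 12, -17] -> [-41, -27, -17, -12, 12, 27, 37, 39, 45] -> [41, 27, 17, 12, -12, -27, -37, -39, -45] -> -63
  [36, 19, 37] -> [19, 36, 37] -> [-19, -36, -37] -> -92
  [49, 26, 30, 19, -26] -> [-26, 19, 26, 30, 49] -> [26, -19, -26, -30, -49] -> -98
  [-12, -2, 45, -37, -20, -16, -33, -11, 47, -35] -> [-37, -35, -33, -20, -16, -12, -11, -2, 45, 47] -> [37, 35, 33, 20, 16, 12, 11, 2, -45, -47] -> 74
  [44, -4, -24, -2, 38, -13, 40] -> [-24, -13, -4, -2, 38, 40, 44] -> [24, 13, 4, 2, -38, -40, -44] -> -79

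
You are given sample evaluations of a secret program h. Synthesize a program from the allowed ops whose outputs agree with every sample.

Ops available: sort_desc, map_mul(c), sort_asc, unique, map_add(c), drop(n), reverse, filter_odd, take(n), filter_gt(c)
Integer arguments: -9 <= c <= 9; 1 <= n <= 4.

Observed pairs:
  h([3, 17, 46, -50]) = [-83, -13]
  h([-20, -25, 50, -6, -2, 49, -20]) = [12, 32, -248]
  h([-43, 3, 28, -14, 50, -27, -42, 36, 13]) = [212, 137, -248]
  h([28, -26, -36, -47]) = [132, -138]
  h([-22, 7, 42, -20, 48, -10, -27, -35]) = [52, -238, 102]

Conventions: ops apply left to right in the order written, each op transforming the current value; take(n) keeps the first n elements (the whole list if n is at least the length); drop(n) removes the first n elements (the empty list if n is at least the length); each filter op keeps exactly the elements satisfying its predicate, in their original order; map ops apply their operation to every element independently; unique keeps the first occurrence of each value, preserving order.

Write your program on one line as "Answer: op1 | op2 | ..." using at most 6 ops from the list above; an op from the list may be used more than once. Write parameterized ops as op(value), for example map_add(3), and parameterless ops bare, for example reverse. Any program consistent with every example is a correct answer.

reverse | map_mul(-5) | map_add(2) | drop(2) | take(3)

Check, running the answer program on each example:
  [3, 17, 46, -50] -> [-50, 46, 17, 3] -> [250, -230, -85, -15] -> [252, -228, -83, -13] -> [-83, -13] -> [-83, -13]
  [-20, -25, 50, -6, -2, 49, -20] -> [-20, 49, -2, -6, 50, -25, -20] -> [100, -245, 10, 30, -250, 125, 100] -> [102, -243, 12, 32, -248, 127, 102] -> [12, 32, -248, 127, 102] -> [12, 32, -248]
  [-43, 3, 28, -14, 50, -27, -42, 36, 13] -> [13, 36, -42, -27, 50, -14, 28, 3, -43] -> [-65, -180, 210, 135, -250, 70, -140, -15, 215] -> [-63, -178, 212, 137, -248, 72, -138, -13, 217] -> [212, 137, -248, 72, -138, -13, 217] -> [212, 137, -248]
  [28, -26, -36, -47] -> [-47, -36, -26, 28] -> [235, 180, 130, -140] -> [237, 182, 132, -138] -> [132, -138] -> [132, -138]
  [-22, 7, 42, -20, 48, -10, -27, -35] -> [-35, -27, -10, 48, -20, 42, 7, -22] -> [175, 135, 50, -240, 100, -210, -35, 110] -> [177, 137, 52, -238, 102, -208, -33, 112] -> [52, -238, 102, -208, -33, 112] -> [52, -238, 102]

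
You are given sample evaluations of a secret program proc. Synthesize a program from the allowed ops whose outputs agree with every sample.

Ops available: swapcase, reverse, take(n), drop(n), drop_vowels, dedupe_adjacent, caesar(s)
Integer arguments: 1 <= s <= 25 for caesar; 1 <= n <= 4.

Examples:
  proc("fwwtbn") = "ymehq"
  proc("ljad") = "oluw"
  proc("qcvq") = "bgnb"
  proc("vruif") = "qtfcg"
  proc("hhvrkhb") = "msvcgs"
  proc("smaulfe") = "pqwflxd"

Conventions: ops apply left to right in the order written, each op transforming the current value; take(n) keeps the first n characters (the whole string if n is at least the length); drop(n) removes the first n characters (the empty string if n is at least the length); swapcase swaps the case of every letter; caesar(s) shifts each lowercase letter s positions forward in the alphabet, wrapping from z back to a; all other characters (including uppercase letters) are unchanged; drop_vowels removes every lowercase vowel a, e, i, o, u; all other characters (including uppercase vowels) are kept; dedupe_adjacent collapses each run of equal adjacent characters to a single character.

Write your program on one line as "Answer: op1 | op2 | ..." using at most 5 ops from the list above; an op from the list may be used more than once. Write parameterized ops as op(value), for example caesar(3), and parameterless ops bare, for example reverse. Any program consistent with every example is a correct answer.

reverse | caesar(7) | caesar(4) | dedupe_adjacent

Check, running the answer program on each example:
  "fwwtbn" -> "nbtwwf" -> "uiaddm" -> "ymehhq" -> "ymehq"
  "ljad" -> "dajl" -> "khqs" -> "oluw" -> "oluw"
  "qcvq" -> "qvcq" -> "xcjx" -> "bgnb" -> "bgnb"
  "vruif" -> "fiurv" -> "mpbyc" -> "qtfcg" -> "qtfcg"
  "hhvrkhb" -> "bhkrvhh" -> "iorycoo" -> "msvcgss" -> "msvcgs"
  "smaulfe" -> "efluams" -> "lmsbhtz" -> "pqwflxd" -> "pqwflxd"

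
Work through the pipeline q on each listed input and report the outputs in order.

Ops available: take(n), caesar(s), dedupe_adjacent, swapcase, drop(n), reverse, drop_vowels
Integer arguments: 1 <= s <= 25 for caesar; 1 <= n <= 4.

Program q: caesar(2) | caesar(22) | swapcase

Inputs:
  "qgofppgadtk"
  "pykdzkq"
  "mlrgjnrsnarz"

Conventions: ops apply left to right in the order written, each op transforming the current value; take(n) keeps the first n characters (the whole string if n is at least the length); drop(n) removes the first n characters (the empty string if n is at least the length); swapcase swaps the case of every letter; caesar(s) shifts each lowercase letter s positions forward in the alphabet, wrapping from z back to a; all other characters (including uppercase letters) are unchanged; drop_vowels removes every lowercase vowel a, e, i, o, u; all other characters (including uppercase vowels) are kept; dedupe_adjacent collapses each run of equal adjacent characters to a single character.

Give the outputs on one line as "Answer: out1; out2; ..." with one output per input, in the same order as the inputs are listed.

Execution, op by op:
  "qgofppgadtk" -> "siqhrricfvm" -> "oemdnneybri" -> "OEMDNNEYBRI"
  "pykdzkq" -> "ramfbms" -> "nwibxio" -> "NWIBXIO"
  "mlrgjnrsnarz" -> "ontilptupctb" -> "kjpehlpqlypx" -> "KJPEHLPQLYPX"

"OEMDNNEYBRI"; "NWIBXIO"; "KJPEHLPQLYPX"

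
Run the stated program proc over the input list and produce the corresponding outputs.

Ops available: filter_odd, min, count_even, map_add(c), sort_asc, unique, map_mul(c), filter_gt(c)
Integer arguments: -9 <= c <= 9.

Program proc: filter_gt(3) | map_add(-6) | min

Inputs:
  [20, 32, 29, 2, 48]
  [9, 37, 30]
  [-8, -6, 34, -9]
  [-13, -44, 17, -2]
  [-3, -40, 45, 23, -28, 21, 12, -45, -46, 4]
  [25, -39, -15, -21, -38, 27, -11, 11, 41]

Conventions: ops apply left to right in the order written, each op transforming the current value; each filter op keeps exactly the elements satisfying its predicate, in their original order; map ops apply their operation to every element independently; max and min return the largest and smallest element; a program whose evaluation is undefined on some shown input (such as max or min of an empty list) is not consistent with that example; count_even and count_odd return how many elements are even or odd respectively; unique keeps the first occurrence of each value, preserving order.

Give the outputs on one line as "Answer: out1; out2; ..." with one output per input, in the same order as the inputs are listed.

Execution, op by op:
  [20, 32, 29, 2, 48] -> [20, 32, 29, 48] -> [14, 26, 23, 42] -> 14
  [9, 37, 30] -> [9, 37, 30] -> [3, 31, 24] -> 3
  [-8, -6, 34, -9] -> [34] -> [28] -> 28
  [-13, -44, 17, -2] -> [17] -> [11] -> 11
  [-3, -40, 45, 23, -28, 21, 12, -45, -46, 4] -> [45, 23, 21, 12, 4] -> [39, 17, 15, 6, -2] -> -2
  [25, -39, -15, -21, -38, 27, -11, 11, 41] -> [25, 27, 11, 41] -> [19, 21, 5, 35] -> 5

14; 3; 28; 11; -2; 5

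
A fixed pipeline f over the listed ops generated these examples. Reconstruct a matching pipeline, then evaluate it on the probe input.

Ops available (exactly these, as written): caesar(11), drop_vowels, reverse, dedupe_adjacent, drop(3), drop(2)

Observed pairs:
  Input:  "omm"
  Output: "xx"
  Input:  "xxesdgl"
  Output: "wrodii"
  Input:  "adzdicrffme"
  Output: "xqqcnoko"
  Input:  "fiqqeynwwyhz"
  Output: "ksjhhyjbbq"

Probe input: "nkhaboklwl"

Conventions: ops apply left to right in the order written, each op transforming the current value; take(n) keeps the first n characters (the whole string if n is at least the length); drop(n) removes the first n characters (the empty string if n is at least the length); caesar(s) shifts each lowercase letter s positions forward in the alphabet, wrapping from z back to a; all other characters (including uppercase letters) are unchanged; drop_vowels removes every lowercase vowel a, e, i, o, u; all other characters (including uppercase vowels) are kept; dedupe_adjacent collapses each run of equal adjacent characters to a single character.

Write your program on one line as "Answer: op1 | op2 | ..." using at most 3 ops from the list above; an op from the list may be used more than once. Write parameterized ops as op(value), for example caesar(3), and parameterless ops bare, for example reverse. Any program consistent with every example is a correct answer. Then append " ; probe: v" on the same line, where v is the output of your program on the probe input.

drop_vowels | caesar(11) | reverse ; probe: "whwvmsvy"

Check, running the answer program on each example:
  "omm" -> "mm" -> "xx" -> "xx"
  "xxesdgl" -> "xxsdgl" -> "iidorw" -> "wrodii"
  "adzdicrffme" -> "dzdcrffm" -> "okoncqqx" -> "xqqcnoko"
  "fiqqeynwwyhz" -> "fqqynwwyhz" -> "qbbjyhhjsk" -> "ksjhhyjbbq"
  probe: "nkhaboklwl" -> "nkhbklwl" -> "yvsmvwhw" -> "whwvmsvy"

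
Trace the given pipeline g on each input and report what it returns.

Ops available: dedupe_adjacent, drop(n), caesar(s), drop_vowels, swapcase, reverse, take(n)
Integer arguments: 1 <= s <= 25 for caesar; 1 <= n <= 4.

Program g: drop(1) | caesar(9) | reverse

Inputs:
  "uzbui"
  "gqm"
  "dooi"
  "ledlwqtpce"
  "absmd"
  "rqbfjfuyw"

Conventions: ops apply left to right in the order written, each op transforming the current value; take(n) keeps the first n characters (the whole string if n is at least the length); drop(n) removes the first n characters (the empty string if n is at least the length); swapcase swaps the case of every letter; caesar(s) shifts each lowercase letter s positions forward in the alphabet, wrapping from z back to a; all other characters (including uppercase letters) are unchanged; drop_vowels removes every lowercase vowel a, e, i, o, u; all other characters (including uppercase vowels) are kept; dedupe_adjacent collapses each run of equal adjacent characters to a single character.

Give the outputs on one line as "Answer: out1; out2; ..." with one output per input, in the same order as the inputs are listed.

Execution, op by op:
  "uzbui" -> "zbui" -> "ikdr" -> "rdki"
  "gqm" -> "qm" -> "zv" -> "vz"
  "dooi" -> "ooi" -> "xxr" -> "rxx"
  "ledlwqtpce" -> "edlwqtpce" -> "nmufzcyln" -> "nlyczfumn"
  "absmd" -> "bsmd" -> "kbvm" -> "mvbk"
  "rqbfjfuyw" -> "qbfjfuyw" -> "zkosodhf" -> "fhdosokz"

"rdki"; "vz"; "rxx"; "nlyczfumn"; "mvbk"; "fhdosokz"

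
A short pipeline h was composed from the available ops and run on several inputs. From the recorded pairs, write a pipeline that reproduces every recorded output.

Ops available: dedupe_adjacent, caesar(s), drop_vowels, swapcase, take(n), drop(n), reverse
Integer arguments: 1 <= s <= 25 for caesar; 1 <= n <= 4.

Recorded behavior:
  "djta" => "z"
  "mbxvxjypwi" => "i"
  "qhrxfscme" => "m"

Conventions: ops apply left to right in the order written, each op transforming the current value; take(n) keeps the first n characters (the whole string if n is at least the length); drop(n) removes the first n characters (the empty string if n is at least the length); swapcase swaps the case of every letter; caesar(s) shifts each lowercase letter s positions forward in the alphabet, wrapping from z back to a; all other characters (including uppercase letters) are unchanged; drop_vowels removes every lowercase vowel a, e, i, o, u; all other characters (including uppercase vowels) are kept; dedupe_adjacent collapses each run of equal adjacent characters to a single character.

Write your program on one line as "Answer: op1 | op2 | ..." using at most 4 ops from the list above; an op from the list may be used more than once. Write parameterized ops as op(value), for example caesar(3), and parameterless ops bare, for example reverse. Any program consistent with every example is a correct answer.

caesar(1) | take(2) | take(1) | caesar(21)

Check, running the answer program on each example:
  "djta" -> "ekub" -> "ek" -> "e" -> "z"
  "mbxvxjypwi" -> "ncywykzqxj" -> "nc" -> "n" -> "i"
  "qhrxfscme" -> "risygtdnf" -> "ri" -> "r" -> "m"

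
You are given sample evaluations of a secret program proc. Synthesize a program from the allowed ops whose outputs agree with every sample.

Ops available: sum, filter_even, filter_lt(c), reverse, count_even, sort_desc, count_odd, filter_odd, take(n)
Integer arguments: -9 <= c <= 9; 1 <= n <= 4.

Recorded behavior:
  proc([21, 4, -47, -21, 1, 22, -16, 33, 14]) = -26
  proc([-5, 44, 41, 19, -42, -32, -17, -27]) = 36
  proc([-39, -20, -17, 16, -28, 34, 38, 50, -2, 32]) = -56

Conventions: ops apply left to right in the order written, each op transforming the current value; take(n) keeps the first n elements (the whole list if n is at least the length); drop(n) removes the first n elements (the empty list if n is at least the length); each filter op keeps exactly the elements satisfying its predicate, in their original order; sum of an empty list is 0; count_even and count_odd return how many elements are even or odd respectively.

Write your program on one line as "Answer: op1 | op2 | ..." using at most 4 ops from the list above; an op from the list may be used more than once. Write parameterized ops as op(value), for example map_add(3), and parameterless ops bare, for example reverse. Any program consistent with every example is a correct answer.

filter_odd | take(2) | sum

Check, running the answer program on each example:
  [21, 4, -47, -21, 1, 22, -16, 33, 14] -> [21, -47, -21, 1, 33] -> [21, -47] -> -26
  [-5, 44, 41, 19, -42, -32, -17, -27] -> [-5, 41, 19, -17, -27] -> [-5, 41] -> 36
  [-39, -20, -17, 16, -28, 34, 38, 50, -2, 32] -> [-39, -17] -> [-39, -17] -> -56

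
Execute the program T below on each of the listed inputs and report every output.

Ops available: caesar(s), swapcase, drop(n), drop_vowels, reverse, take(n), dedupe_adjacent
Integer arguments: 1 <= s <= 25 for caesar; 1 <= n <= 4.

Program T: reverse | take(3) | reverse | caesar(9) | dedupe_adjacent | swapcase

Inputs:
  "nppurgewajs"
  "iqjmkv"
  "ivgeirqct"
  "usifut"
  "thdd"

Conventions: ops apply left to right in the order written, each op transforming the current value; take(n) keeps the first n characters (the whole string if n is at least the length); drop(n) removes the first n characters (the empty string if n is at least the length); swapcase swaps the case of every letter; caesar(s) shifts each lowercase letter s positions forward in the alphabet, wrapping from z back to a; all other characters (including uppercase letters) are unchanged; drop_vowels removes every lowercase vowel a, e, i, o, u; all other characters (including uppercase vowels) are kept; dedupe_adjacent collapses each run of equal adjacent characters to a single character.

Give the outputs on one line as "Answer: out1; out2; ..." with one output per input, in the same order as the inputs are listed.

"JSB"; "VTE"; "ZLC"; "ODC"; "QM"

Execution, op by op:
  "nppurgewajs" -> "sjawegruppn" -> "sja" -> "ajs" -> "jsb" -> "jsb" -> "JSB"
  "iqjmkv" -> "vkmjqi" -> "vkm" -> "mkv" -> "vte" -> "vte" -> "VTE"
  "ivgeirqct" -> "tcqriegvi" -> "tcq" -> "qct" -> "zlc" -> "zlc" -> "ZLC"
  "usifut" -> "tufisu" -> "tuf" -> "fut" -> "odc" -> "odc" -> "ODC"
  "thdd" -> "ddht" -> "ddh" -> "hdd" -> "qmm" -> "qm" -> "QM"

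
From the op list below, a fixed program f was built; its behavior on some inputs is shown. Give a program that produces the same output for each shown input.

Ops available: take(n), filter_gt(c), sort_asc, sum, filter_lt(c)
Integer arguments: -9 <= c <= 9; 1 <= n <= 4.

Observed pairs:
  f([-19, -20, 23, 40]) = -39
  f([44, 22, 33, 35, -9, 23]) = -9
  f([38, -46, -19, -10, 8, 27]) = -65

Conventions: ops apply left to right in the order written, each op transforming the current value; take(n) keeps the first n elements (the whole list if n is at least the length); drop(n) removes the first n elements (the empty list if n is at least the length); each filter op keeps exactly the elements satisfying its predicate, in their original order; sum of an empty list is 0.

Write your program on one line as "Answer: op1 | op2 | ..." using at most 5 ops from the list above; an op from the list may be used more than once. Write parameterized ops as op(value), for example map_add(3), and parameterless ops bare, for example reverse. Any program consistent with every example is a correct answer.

filter_lt(-5) | take(2) | sort_asc | sum

Check, running the answer program on each example:
  [-19, -20, 23, 40] -> [-19, -20] -> [-19, -20] -> [-20, -19] -> -39
  [44, 22, 33, 35, -9, 23] -> [-9] -> [-9] -> [-9] -> -9
  [38, -46, -19, -10, 8, 27] -> [-46, -19, -10] -> [-46, -19] -> [-46, -19] -> -65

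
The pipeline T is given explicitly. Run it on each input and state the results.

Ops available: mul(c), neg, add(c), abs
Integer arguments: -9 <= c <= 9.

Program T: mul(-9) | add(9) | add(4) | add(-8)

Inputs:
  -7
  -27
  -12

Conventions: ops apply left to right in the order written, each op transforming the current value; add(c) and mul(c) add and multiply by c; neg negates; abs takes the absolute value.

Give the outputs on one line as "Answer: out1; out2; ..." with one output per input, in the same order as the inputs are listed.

68; 248; 113

Execution, op by op:
  -7 -> 63 -> 72 -> 76 -> 68
  -27 -> 243 -> 252 -> 256 -> 248
  -12 -> 108 -> 117 -> 121 -> 113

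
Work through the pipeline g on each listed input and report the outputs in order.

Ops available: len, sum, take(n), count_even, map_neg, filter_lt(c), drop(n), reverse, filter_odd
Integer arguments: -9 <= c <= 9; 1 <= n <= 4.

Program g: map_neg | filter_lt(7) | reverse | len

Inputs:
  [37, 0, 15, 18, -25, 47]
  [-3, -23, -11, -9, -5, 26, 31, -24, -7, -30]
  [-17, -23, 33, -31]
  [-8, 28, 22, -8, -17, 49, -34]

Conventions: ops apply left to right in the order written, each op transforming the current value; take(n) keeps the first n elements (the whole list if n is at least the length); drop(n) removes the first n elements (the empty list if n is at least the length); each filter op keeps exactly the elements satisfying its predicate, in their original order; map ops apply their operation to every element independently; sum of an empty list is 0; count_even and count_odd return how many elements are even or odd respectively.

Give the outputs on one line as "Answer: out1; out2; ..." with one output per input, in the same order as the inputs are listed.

Execution, op by op:
  [37, 0, 15, 18, -25, 47] -> [-37, 0, -15, -18, 25, -47] -> [-37, 0, -15, -18, -47] -> [-47, -18, -15, 0, -37] -> 5
  [-3, -23, -11, -9, -5, 26, 31, -24, -7, -30] -> [3, 23, 11, 9, 5, -26, -31, 24, 7, 30] -> [3, 5, -26, -31] -> [-31, -26, 5, 3] -> 4
  [-17, -23, 33, -31] -> [17, 23, -33, 31] -> [-33] -> [-33] -> 1
  [-8, 28, 22, -8, -17, 49, -34] -> [8, -28, -22, 8, 17, -49, 34] -> [-28, -22, -49] -> [-49, -22, -28] -> 3

5; 4; 1; 3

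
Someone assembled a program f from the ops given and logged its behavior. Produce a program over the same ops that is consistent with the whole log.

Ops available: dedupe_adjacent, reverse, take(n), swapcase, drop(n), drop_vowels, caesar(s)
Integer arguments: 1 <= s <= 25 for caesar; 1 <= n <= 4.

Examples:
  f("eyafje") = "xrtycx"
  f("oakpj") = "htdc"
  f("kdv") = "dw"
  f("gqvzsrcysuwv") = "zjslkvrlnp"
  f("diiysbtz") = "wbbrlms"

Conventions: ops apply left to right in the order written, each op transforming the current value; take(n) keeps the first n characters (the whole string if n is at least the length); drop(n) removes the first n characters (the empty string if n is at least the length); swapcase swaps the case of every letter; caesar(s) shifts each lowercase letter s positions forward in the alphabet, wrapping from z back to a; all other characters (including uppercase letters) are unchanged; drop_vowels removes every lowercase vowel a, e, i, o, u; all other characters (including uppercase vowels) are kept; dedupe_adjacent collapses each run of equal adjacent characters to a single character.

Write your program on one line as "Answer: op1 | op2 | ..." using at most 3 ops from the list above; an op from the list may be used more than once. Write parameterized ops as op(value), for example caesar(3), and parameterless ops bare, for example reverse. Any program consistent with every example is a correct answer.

caesar(19) | drop_vowels

Check, running the answer program on each example:
  "eyafje" -> "xrtycx" -> "xrtycx"
  "oakpj" -> "htdic" -> "htdc"
  "kdv" -> "dwo" -> "dw"
  "gqvzsrcysuwv" -> "zjoslkvrlnpo" -> "zjslkvrlnp"
  "diiysbtz" -> "wbbrlums" -> "wbbrlms"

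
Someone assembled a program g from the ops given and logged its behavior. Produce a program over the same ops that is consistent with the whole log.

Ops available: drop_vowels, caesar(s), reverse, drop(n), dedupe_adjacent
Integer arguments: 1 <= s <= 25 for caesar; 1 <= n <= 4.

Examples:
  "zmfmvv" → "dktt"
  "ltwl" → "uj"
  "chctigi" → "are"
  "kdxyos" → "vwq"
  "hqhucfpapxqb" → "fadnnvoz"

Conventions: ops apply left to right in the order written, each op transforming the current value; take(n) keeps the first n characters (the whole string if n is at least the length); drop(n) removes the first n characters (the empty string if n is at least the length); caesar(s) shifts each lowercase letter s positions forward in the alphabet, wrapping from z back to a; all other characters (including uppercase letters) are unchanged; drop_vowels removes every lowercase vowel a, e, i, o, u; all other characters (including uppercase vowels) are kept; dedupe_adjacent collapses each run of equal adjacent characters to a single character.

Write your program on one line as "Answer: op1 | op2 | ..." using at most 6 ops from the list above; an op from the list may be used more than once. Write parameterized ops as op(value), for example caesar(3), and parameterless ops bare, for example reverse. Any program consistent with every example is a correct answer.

drop_vowels | drop(2) | reverse | caesar(24) | reverse

Check, running the answer program on each example:
  "zmfmvv" -> "zmfmvv" -> "fmvv" -> "vvmf" -> "ttkd" -> "dktt"
  "ltwl" -> "ltwl" -> "wl" -> "lw" -> "ju" -> "uj"
  "chctigi" -> "chctg" -> "ctg" -> "gtc" -> "era" -> "are"
  "kdxyos" -> "kdxys" -> "xys" -> "syx" -> "qwv" -> "vwq"
  "hqhucfpapxqb" -> "hqhcfppxqb" -> "hcfppxqb" -> "bqxppfch" -> "zovnndaf" -> "fadnnvoz"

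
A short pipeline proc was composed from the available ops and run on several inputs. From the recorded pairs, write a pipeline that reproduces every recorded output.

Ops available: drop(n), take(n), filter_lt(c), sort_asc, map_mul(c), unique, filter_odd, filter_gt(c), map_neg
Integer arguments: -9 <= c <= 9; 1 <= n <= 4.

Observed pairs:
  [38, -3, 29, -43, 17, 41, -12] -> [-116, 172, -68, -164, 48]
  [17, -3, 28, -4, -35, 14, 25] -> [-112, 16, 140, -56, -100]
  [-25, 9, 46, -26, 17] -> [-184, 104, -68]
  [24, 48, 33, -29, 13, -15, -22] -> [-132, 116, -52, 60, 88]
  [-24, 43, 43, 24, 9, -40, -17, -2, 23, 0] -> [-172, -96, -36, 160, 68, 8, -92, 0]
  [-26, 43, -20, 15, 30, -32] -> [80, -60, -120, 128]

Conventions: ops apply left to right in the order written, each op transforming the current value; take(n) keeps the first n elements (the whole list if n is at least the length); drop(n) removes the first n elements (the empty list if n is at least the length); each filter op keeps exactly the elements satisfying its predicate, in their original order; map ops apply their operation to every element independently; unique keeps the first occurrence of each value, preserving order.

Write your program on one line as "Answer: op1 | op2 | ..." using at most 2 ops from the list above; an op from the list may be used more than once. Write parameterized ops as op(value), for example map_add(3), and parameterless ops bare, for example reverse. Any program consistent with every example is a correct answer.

map_mul(-4) | drop(2)

Check, running the answer program on each example:
  [38, -3, 29, -43, 17, 41, -12] -> [-152, 12, -116, 172, -68, -164, 48] -> [-116, 172, -68, -164, 48]
  [17, -3, 28, -4, -35, 14, 25] -> [-68, 12, -112, 16, 140, -56, -100] -> [-112, 16, 140, -56, -100]
  [-25, 9, 46, -26, 17] -> [100, -36, -184, 104, -68] -> [-184, 104, -68]
  [24, 48, 33, -29, 13, -15, -22] -> [-96, -192, -132, 116, -52, 60, 88] -> [-132, 116, -52, 60, 88]
  [-24, 43, 43, 24, 9, -40, -17, -2, 23, 0] -> [96, -172, -172, -96, -36, 160, 68, 8, -92, 0] -> [-172, -96, -36, 160, 68, 8, -92, 0]
  [-26, 43, -20, 15, 30, -32] -> [104, -172, 80, -60, -120, 128] -> [80, -60, -120, 128]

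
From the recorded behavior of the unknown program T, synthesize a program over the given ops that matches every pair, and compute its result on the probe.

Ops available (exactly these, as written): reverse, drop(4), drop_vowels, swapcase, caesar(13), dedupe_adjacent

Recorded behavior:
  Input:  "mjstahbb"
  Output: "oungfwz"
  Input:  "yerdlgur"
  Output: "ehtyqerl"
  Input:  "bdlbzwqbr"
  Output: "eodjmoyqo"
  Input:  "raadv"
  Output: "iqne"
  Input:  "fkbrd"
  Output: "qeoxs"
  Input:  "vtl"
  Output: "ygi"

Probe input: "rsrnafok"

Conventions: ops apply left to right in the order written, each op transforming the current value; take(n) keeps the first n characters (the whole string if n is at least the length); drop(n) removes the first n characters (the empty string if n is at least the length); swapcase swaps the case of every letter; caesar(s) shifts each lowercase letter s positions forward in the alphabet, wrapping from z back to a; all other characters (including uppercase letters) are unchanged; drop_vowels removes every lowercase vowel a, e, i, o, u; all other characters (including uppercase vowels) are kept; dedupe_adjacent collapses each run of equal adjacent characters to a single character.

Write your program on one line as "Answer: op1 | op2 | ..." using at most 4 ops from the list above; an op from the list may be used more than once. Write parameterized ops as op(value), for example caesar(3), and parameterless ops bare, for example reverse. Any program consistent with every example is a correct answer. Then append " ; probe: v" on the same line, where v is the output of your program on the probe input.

dedupe_adjacent | caesar(13) | reverse ; probe: "xbsnaefe"

Check, running the answer program on each example:
  "mjstahbb" -> "mjstahb" -> "zwfgnuo" -> "oungfwz"
  "yerdlgur" -> "yerdlgur" -> "lreqythe" -> "ehtyqerl"
  "bdlbzwqbr" -> "bdlbzwqbr" -> "oqyomjdoe" -> "eodjmoyqo"
  "raadv" -> "radv" -> "enqi" -> "iqne"
  "fkbrd" -> "fkbrd" -> "sxoeq" -> "qeoxs"
  "vtl" -> "vtl" -> "igy" -> "ygi"
  probe: "rsrnafok" -> "rsrnafok" -> "efeansbx" -> "xbsnaefe"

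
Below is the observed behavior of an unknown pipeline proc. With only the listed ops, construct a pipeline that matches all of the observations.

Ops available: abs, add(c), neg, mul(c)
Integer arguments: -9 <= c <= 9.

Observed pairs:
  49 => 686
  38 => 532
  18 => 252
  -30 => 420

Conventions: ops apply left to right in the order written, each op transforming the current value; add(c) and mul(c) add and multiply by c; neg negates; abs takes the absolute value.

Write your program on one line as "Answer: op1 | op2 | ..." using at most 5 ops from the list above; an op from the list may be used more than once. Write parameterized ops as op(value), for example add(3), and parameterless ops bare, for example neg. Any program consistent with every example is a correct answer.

neg | mul(2) | abs | mul(7)

Check, running the answer program on each example:
  49 -> -49 -> -98 -> 98 -> 686
  38 -> -38 -> -76 -> 76 -> 532
  18 -> -18 -> -36 -> 36 -> 252
  -30 -> 30 -> 60 -> 60 -> 420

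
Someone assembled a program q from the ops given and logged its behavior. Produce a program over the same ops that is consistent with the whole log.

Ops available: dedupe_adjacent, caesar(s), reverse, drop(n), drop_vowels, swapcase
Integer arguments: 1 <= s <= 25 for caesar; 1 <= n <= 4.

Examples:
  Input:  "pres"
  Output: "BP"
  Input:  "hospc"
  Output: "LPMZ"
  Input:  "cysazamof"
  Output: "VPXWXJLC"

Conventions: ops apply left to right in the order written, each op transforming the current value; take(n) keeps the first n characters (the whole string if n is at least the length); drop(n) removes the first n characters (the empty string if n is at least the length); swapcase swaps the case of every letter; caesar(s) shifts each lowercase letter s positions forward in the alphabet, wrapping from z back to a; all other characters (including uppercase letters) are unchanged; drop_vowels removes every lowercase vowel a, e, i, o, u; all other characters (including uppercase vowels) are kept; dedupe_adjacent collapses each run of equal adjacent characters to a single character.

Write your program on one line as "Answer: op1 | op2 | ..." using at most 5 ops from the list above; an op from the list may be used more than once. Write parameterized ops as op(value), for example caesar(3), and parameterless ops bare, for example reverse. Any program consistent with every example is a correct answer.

caesar(23) | drop(1) | drop_vowels | swapcase

Check, running the answer program on each example:
  "pres" -> "mobp" -> "obp" -> "bp" -> "BP"
  "hospc" -> "elpmz" -> "lpmz" -> "lpmz" -> "LPMZ"
  "cysazamof" -> "zvpxwxjlc" -> "vpxwxjlc" -> "vpxwxjlc" -> "VPXWXJLC"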